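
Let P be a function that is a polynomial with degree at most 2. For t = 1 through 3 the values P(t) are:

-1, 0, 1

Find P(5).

3

First differences: 1, 1.
Level-1 differences are constant, so P has degree 1.
Fitting a degree-1 polynomial gives P(t) = t - 2.
Then P(5) = 3.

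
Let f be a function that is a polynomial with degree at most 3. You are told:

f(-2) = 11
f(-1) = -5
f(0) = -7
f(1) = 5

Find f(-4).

Write f(m) = am³ + bm² + cm + d; the 4 given values yield a linear system in the 4 coefficients.
Solving, the leading coefficient vanishes, and f(m) = 7m² + 5m - 7.
Then f(-4) = 85.

85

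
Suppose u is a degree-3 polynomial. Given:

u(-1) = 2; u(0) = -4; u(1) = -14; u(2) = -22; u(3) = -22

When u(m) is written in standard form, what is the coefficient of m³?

1

First differences: -6, -10, -8, 0. Second differences: -4, 2, 8. Third differences: 6, 6.
Level-3 differences are constant, so u has degree 3.
Fitting a degree-3 polynomial gives u(m) = m³ - 2m² - 9m - 4.
The coefficient of m³ is 1.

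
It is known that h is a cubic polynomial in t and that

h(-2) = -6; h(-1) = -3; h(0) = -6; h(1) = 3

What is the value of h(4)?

Write h(t) = at³ + bt² + ct + d; the 4 given values yield a linear system in the 4 coefficients.
Solving, h(t) = 3t³ + 6t² - 6.
Then h(4) = 282.

282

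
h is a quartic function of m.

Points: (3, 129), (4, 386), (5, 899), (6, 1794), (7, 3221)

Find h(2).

Write h(m) = am^4 + bm³ + cm² + dm + e; the 5 given values yield a linear system in the 5 coefficients.
Solving, h(m) = m^4 + 3m³ - 5m² + 6m - 6.
Then h(2) = 26.

26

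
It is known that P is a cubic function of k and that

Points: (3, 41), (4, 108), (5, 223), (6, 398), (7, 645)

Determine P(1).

3

First differences: 67, 115, 175, 247. Second differences: 48, 60, 72. Third differences: 12, 12.
Level-3 differences are constant, so P has degree 3.
Fitting a degree-3 polynomial gives P(k) = 2k³ - 7k + 8.
Then P(1) = 3.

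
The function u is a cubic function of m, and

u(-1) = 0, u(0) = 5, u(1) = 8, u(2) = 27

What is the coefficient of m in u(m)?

1

Write u(m) = am³ + bm² + cm + d; the 4 given values yield a linear system in the 4 coefficients.
Solving, u(m) = 3m³ - m² + m + 5.
The coefficient of m is 1.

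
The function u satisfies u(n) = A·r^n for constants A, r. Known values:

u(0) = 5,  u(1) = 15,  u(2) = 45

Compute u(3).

135

Consecutive ratio: 15/5 = 3, and 45/15 = 3, so r = 3.
Then A·3^0 = 5 gives A = 5, and u(n) = 5·3^n.
u(3) = 5·3^3 = 135.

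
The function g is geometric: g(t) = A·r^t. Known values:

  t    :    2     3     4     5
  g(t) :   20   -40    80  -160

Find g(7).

Consecutive ratio: -40/20 = -2, and 80/(-40) = -2, so r = -2.
Then A·(-2)^2 = 20 gives A = 5, and g(t) = 5·(-2)^t.
g(7) = 5·(-2)^7 = -640.

-640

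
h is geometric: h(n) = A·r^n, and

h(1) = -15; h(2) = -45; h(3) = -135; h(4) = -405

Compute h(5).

Consecutive ratio: -45/(-15) = 3, and -135/(-45) = 3, so r = 3.
Then A·3^1 = -15 gives A = -5, and h(n) = -5·3^n.
h(5) = -5·3^5 = -1215.

-1215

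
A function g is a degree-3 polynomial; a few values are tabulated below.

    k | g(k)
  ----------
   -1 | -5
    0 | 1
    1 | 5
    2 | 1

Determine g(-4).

25

Write g(k) = ak³ + bk² + ck + d; the 4 given values yield a linear system in the 4 coefficients.
Solving, g(k) = -k³ - k² + 6k + 1.
Then g(-4) = 25.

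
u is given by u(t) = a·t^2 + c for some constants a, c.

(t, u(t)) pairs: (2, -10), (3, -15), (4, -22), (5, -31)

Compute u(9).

From u(2) = -10 and u(3) = -15: 4a + c = -10 and 9a + c = -15.
Subtracting: 5a = -5, so a = -1; then c = -10 − (-1)·4 = -6.
So u(t) = -1t² − 6, and u(9) = -87.

-87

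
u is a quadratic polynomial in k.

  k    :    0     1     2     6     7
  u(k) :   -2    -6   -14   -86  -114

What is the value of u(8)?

-146

Write u(k) = ak² + bk + c; the 5 given values yield a linear system in the 3 coefficients.
Solving, u(k) = -2k² - 2k - 2.
Then u(8) = -146.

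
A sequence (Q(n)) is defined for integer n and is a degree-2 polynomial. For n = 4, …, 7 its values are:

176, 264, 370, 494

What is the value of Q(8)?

First differences: 88, 106, 124. Second differences: 18, 18.
Level-2 differences are constant, so Q has degree 2.
Fitting a degree-2 polynomial gives Q(n) = 9n² + 7n + 4.
Then Q(8) = 636.

636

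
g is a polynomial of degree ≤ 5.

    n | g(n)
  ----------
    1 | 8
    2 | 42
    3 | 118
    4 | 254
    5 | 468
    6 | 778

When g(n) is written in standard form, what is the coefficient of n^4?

0

Write g(n) = an^5 + bn^4 + cn³ + dn² + en + p; the 6 given values yield a linear system in the 6 coefficients.
Solving, the top 2 coefficients vanish, and g(n) = 3n³ + 3n² + 4n - 2.
The coefficient of n^4 is 0.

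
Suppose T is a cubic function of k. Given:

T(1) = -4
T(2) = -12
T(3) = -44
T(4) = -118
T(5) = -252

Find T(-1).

12

First differences: -8, -32, -74, -134. Second differences: -24, -42, -60. Third differences: -18, -18.
Level-3 differences are constant, so T has degree 3.
Fitting a degree-3 polynomial gives T(k) = -3k³ + 6k² - 5k - 2.
Then T(-1) = 12.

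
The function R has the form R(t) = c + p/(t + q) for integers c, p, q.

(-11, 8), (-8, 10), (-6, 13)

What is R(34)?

3

(R(t) − c)(t + q) = p for each data point; the three points give a linear system in c and q, then p follows.
Solving: c = 4, q = 2, p = -36, so R(t) = 4 − 36/(t + 2).
Then R(34) = 4 − 36/36 = 3.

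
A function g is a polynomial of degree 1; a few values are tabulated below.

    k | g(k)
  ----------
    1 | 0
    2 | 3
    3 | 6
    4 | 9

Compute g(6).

First differences: 3, 3, 3.
Level-1 differences are constant, so g has degree 1.
Fitting a degree-1 polynomial gives g(k) = 3k - 3.
Then g(6) = 15.

15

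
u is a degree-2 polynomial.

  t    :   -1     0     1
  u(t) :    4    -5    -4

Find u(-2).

23

Write u(t) = at² + bt + c; the 3 given values yield a linear system in the 3 coefficients.
Solving, u(t) = 5t² - 4t - 5.
Then u(-2) = 23.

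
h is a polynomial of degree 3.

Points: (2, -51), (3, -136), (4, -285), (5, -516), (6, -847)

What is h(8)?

-1881

Write h(m) = am³ + bm² + cm + d; the 5 given values yield a linear system in the 4 coefficients.
Solving, h(m) = -3m³ - 5m² - 3m - 1.
Then h(8) = -1881.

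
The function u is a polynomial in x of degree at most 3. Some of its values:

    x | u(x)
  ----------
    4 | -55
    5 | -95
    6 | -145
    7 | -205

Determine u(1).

First differences: -40, -50, -60. Second differences: -10, -10.
Level-2 differences are constant, so u has degree 2.
Fitting a degree-2 polynomial gives u(x) = -5x² + 5x + 5.
Then u(1) = 5.

5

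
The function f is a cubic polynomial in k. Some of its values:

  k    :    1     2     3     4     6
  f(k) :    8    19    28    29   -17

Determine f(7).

Write f(k) = ak³ + bk² + ck + d; the 5 given values yield a linear system in the 4 coefficients.
Solving, f(k) = -k³ + 5k² + 3k + 1.
Then f(7) = -76.

-76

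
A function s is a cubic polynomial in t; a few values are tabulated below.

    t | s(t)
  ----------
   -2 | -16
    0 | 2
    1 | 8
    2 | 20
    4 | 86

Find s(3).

44

Write s(t) = at³ + bt² + ct + d; the 5 given values yield a linear system in the 4 coefficients.
Solving, s(t) = t³ + 5t + 2.
Then s(3) = 44.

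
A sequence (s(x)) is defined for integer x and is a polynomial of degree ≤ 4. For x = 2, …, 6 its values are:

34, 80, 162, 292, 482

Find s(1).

12

First differences: 46, 82, 130, 190. Second differences: 36, 48, 60. Third differences: 12, 12.
Level-3 differences are constant, so s has degree 3.
Fitting a degree-3 polynomial gives s(x) = 2x³ + 8x + 2.
Then s(1) = 12.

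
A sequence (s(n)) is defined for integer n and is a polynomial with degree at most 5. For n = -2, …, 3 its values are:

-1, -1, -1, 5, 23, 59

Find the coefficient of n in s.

First differences: 0, 0, 6, 18, 36. Second differences: 0, 6, 12, 18. Third differences: 6, 6, 6.
Level-3 differences are constant, so s has degree 3.
Fitting a degree-3 polynomial gives s(n) = n³ + 3n² + 2n - 1.
The coefficient of n is 2.

2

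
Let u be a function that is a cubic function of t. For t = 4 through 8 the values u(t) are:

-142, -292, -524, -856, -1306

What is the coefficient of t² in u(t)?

4

First differences: -150, -232, -332, -450. Second differences: -82, -100, -118. Third differences: -18, -18.
Level-3 differences are constant, so u has degree 3.
Fitting a degree-3 polynomial gives u(t) = -3t³ + 4t² - 3t - 2.
The coefficient of t² is 4.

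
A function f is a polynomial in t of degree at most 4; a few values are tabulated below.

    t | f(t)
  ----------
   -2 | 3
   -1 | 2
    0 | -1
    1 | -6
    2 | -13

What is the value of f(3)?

-22

First differences: -1, -3, -5, -7. Second differences: -2, -2, -2.
Level-2 differences are constant, so f has degree 2.
Fitting a degree-2 polynomial gives f(t) = -t² - 4t - 1.
Then f(3) = -22.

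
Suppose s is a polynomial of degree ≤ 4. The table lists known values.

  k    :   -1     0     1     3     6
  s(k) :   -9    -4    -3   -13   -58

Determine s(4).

Write s(k) = ak^4 + bk³ + ck² + dk + e; the 5 given values yield a linear system in the 5 coefficients.
Solving, the top 2 coefficients vanish, and s(k) = -2k² + 3k - 4.
Then s(4) = -24.

-24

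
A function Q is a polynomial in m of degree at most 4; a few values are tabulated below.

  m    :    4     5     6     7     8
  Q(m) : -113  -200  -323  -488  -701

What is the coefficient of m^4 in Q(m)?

0

First differences: -87, -123, -165, -213. Second differences: -36, -42, -48. Third differences: -6, -6.
Level-3 differences are constant, so Q has degree 3.
Fitting a degree-3 polynomial gives Q(m) = -m³ - 3m² + m - 5.
The coefficient of m^4 is 0.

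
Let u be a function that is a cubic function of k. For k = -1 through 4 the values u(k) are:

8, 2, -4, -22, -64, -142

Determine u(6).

-454

Write u(k) = ak³ + bk² + ck + d; the 6 given values yield a linear system in the 4 coefficients.
Solving, u(k) = -2k³ - 4k + 2.
Then u(6) = -454.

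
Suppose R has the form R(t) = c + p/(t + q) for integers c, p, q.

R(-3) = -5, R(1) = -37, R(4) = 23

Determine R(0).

-17

(R(t) − c)(t + q) = p for each data point; the three points give a linear system in c and q, then p follows.
Solving: c = 3, q = -2, p = 40, so R(t) = 3 + 40/(t − 2).
Then R(0) = 3 + 40/(-2) = -17.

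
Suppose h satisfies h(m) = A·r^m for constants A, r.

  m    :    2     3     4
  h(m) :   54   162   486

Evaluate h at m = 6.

Consecutive ratio: 162/54 = 3, and 486/162 = 3, so r = 3.
Then A·3^2 = 54 gives A = 6, and h(m) = 6·3^m.
h(6) = 6·3^6 = 4374.

4374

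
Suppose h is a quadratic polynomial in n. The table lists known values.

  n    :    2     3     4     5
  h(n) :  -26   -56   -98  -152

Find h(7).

-296

Write h(n) = an² + bn + c; the 4 given values yield a linear system in the 3 coefficients.
Solving, h(n) = -6n² - 2.
Then h(7) = -296.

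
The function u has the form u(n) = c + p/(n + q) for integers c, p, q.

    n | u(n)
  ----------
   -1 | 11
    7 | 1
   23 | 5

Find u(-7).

8

(u(n) − c)(n + q) = p for each data point; the three points give a linear system in c and q, then p follows.
Solving: c = 6, q = -3, p = -20, so u(n) = 6 − 20/(n − 3).
Then u(-7) = 6 − 20/(-10) = 8.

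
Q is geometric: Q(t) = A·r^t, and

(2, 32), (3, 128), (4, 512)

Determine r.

4

Consecutive ratio: 128/32 = 4, and 512/128 = 4, so r = 4.
Then A·4^2 = 32 gives A = 2, and Q(t) = 2·4^t.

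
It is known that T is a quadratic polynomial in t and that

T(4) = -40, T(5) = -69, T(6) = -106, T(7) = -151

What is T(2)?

-6

Write T(t) = at² + bt + c; the 4 given values yield a linear system in the 3 coefficients.
Solving, T(t) = -4t² + 7t - 4.
Then T(2) = -6.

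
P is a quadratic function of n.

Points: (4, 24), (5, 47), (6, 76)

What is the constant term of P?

Write P(n) = an² + bn + c; the 3 given values yield a linear system in the 3 coefficients.
Solving, P(n) = 3n² - 4n - 8.
The constant term is P(0) = -8.

-8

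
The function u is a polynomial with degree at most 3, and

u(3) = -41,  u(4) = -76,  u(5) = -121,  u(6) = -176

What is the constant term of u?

First differences: -35, -45, -55. Second differences: -10, -10.
Level-2 differences are constant, so u has degree 2.
Fitting a degree-2 polynomial gives u(x) = -5x² + 4.
The constant term is u(0) = 4.

4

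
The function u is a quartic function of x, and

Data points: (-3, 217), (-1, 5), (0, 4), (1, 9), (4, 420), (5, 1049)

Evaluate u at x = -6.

Write u(x) = ax^4 + bx³ + cx² + dx + e; the 6 given values yield a linear system in the 5 coefficients.
Solving, u(x) = 2x^4 - 2x³ + x² + 4x + 4.
Then u(-6) = 3040.

3040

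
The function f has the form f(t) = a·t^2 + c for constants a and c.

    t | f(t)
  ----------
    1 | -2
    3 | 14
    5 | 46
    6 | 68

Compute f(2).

4

From f(1) = -2 and f(3) = 14: 1a + c = -2 and 9a + c = 14.
Subtracting: 8a = 16, so a = 2; then c = -2 − 2·1 = -4.
So f(t) = 2t² − 4, and f(2) = 4.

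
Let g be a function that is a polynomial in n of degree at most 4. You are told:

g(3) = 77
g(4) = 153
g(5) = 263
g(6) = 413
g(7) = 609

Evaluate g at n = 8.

First differences: 76, 110, 150, 196. Second differences: 34, 40, 46. Third differences: 6, 6.
Level-3 differences are constant, so g has degree 3.
Fitting a degree-3 polynomial gives g(n) = n³ + 5n² + 4n - 7.
Then g(8) = 857.

857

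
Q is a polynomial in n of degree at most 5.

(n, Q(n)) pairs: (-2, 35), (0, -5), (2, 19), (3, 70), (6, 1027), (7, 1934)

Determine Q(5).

490

Write Q(n) = an^5 + bn^4 + cn³ + dn² + en + p; the 6 given values yield a linear system in the 6 coefficients.
Solving, the leading coefficient vanishes, and Q(n) = n^4 - 2n³ + 4n² + 4n - 5.
Then Q(5) = 490.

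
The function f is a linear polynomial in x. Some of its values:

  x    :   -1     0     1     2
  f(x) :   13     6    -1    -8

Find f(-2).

First differences: -7, -7, -7.
Level-1 differences are constant, so f has degree 1.
Fitting a degree-1 polynomial gives f(x) = -7x + 6.
Then f(-2) = 20.

20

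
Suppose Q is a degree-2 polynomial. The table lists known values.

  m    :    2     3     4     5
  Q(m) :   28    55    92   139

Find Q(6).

First differences: 27, 37, 47. Second differences: 10, 10.
Level-2 differences are constant, so Q has degree 2.
Fitting a degree-2 polynomial gives Q(m) = 5m² + 2m + 4.
Then Q(6) = 196.

196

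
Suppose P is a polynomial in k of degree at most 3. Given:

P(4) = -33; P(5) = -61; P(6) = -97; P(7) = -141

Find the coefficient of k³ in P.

0

First differences: -28, -36, -44. Second differences: -8, -8.
Level-2 differences are constant, so P has degree 2.
Fitting a degree-2 polynomial gives P(k) = -4k² + 8k - 1.
The coefficient of k³ is 0.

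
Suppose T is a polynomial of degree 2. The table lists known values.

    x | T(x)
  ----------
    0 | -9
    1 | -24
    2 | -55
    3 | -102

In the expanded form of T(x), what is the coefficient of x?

Write T(x) = ax² + bx + c; the 4 given values yield a linear system in the 3 coefficients.
Solving, T(x) = -8x² - 7x - 9.
The coefficient of x is -7.

-7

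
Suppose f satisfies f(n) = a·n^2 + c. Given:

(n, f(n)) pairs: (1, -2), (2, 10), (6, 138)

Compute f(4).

From f(1) = -2 and f(2) = 10: 1a + c = -2 and 4a + c = 10.
Subtracting: 3a = 12, so a = 4; then c = -2 − 4·1 = -6.
So f(n) = 4n² − 6, and f(4) = 58.

58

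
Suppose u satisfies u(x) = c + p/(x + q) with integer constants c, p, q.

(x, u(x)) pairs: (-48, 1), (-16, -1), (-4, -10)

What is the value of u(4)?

(u(x) − c)(x + q) = p for each data point; the three points give a linear system in c and q, then p follows.
Solving: c = 2, q = 0, p = 48, so u(x) = 2 + 48/(x + 0).
Then u(4) = 2 + 48/4 = 14.

14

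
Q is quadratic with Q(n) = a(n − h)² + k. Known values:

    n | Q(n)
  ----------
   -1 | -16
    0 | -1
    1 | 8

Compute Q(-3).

First differences 15, 9; second difference -6 = 2a, so a = -3.
Expanding, the n-coefficient is −2ah = 6h; matching it to the data gives h = 2, and then k = 11.
So Q(n) = -3(n − 2)² + 11.
Q(-3) = -3·(-5)² + 11 = -64.

-64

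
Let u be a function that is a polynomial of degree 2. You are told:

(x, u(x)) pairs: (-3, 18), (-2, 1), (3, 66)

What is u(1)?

Write u(x) = ax² + bx + c; the 3 given values yield a linear system in the 3 coefficients.
Solving, u(x) = 5x² + 8x - 3.
Then u(1) = 10.

10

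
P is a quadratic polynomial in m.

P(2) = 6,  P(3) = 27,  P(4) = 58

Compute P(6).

150

Write P(m) = am² + bm + c; the 3 given values yield a linear system in the 3 coefficients.
Solving, P(m) = 5m² - 4m - 6.
Then P(6) = 150.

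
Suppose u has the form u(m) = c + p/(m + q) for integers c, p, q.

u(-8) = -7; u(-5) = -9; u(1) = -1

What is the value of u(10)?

-4

(u(m) − c)(m + q) = p for each data point; the three points give a linear system in c and q, then p follows.
Solving: c = -5, q = 2, p = 12, so u(m) = -5 + 12/(m + 2).
Then u(10) = -5 + 12/12 = -4.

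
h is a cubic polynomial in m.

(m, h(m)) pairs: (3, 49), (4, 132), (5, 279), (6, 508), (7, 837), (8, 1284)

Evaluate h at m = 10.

Write h(m) = am³ + bm² + cm + d; the 6 given values yield a linear system in the 4 coefficients.
Solving, h(m) = 3m³ - 4m² + 4.
Then h(10) = 2604.

2604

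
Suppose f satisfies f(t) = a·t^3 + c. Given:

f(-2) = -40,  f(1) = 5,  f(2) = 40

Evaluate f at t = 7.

From f(-2) = -40 and f(1) = 5: -8a + c = -40 and 1a + c = 5.
Subtracting: 9a = 45, so a = 5; then c = -40 − 5·(-8) = 0.
So f(t) = 5t³ + 0, and f(7) = 1715.

1715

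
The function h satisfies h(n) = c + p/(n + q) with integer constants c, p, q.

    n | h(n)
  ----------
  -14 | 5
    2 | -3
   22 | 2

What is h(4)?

-1

(h(n) − c)(n + q) = p for each data point; the three points give a linear system in c and q, then p follows.
Solving: c = 3, q = 2, p = -24, so h(n) = 3 − 24/(n + 2).
Then h(4) = 3 − 24/6 = -1.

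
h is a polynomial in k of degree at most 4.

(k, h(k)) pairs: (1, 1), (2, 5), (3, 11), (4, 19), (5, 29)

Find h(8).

71

First differences: 4, 6, 8, 10. Second differences: 2, 2, 2.
Level-2 differences are constant, so h has degree 2.
Fitting a degree-2 polynomial gives h(k) = k² + k - 1.
Then h(8) = 71.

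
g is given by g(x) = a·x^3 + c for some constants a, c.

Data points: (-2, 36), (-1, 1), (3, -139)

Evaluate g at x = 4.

From g(-2) = 36 and g(-1) = 1: -8a + c = 36 and -1a + c = 1.
Subtracting: 7a = -35, so a = -5; then c = 36 − (-5)·(-8) = -4.
So g(x) = -5x³ − 4, and g(4) = -324.

-324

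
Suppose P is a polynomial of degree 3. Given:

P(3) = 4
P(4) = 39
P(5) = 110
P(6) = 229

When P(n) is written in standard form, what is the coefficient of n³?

2

Write P(n) = an³ + bn² + cn + d; the 4 given values yield a linear system in the 4 coefficients.
Solving, P(n) = 2n³ - 6n² + 3n - 5.
The coefficient of n³ is 2.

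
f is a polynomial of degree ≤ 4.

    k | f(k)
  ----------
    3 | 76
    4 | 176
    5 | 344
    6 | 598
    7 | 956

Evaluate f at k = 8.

First differences: 100, 168, 254, 358. Second differences: 68, 86, 104. Third differences: 18, 18.
Level-3 differences are constant, so f has degree 3.
Fitting a degree-3 polynomial gives f(k) = 3k³ - 2k² + 3k + 4.
Then f(8) = 1436.

1436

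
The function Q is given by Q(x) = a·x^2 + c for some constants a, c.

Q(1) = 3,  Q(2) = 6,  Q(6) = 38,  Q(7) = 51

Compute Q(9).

From Q(1) = 3 and Q(2) = 6: 1a + c = 3 and 4a + c = 6.
Subtracting: 3a = 3, so a = 1; then c = 3 − 1·1 = 2.
So Q(x) = 1x² + 2, and Q(9) = 83.

83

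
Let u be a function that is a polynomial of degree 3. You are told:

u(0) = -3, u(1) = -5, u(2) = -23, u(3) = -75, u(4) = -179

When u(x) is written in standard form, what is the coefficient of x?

0

First differences: -2, -18, -52, -104. Second differences: -16, -34, -52. Third differences: -18, -18.
Level-3 differences are constant, so u has degree 3.
Fitting a degree-3 polynomial gives u(x) = -3x³ + x² - 3.
The coefficient of x is 0.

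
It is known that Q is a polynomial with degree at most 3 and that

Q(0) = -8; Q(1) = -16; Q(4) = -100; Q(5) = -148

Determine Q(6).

Write Q(t) = at³ + bt² + ct + d; the 4 given values yield a linear system in the 4 coefficients.
Solving, the leading coefficient vanishes, and Q(t) = -5t² - 3t - 8.
Then Q(6) = -206.

-206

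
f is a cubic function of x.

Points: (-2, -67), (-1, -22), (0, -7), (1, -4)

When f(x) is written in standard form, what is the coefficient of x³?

3

Write f(x) = ax³ + bx² + cx + d; the 4 given values yield a linear system in the 4 coefficients.
Solving, f(x) = 3x³ - 6x² + 6x - 7.
The coefficient of x³ is 3.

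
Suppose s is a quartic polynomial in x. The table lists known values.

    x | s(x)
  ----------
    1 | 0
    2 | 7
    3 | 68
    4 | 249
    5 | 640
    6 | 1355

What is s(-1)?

4

First differences: 7, 61, 181, 391, 715. Second differences: 54, 120, 210, 324. Third differences: 66, 90, 114. Fourth differences: 24, 24.
Level-4 differences are constant, so s has degree 4.
Fitting a degree-4 polynomial gives s(x) = x^4 + x³ - 4x² - 3x + 5.
Then s(-1) = 4.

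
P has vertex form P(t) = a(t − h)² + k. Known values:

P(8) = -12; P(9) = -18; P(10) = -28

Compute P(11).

-42

First differences -6, -10; second difference -4 = 2a, so a = -2.
Expanding, the t-coefficient is −2ah = 4h; matching it to the data gives h = 7, and then k = -10.
So P(t) = -2(t − 7)² − 10.
P(11) = -2·4² − 10 = -42.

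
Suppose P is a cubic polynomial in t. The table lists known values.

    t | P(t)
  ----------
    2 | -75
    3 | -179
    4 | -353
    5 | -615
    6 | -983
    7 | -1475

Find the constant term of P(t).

-5

First differences: -104, -174, -262, -368, -492. Second differences: -70, -88, -106, -124. Third differences: -18, -18, -18.
Level-3 differences are constant, so P has degree 3.
Fitting a degree-3 polynomial gives P(t) = -3t³ - 8t² - 7t - 5.
The constant term is P(0) = -5.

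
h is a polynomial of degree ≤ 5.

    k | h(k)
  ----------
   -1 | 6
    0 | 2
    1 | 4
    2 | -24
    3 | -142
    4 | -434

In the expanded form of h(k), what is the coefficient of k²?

Write h(k) = ak^5 + bk^4 + ck³ + dk² + ek + p; the 6 given values yield a linear system in the 6 coefficients.
Solving, the leading coefficient vanishes, and h(k) = -k^4 - 4k³ + 4k² + 3k + 2.
The coefficient of k² is 4.

4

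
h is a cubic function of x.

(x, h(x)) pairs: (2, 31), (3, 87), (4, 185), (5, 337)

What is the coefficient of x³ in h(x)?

Write h(x) = ax³ + bx² + cx + d; the 4 given values yield a linear system in the 4 coefficients.
Solving, h(x) = 2x³ + 3x² + 3x - 3.
The coefficient of x³ is 2.

2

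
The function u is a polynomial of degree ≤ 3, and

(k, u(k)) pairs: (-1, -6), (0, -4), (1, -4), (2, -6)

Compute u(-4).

-24

First differences: 2, 0, -2. Second differences: -2, -2.
Level-2 differences are constant, so u has degree 2.
Fitting a degree-2 polynomial gives u(k) = -k² + k - 4.
Then u(-4) = -24.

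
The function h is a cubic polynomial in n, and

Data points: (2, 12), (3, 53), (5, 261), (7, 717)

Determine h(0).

Write h(n) = an³ + bn² + cn + d; the 4 given values yield a linear system in the 4 coefficients.
Solving, h(n) = 2n³ + n² - 2n - 4.
Then h(0) = -4.

-4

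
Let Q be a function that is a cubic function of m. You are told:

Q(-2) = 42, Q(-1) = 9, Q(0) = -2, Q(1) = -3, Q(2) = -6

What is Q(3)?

Write Q(m) = am³ + bm² + cm + d; the 5 given values yield a linear system in the 4 coefficients.
Solving, Q(m) = -2m³ + 5m² - 4m - 2.
Then Q(3) = -23.

-23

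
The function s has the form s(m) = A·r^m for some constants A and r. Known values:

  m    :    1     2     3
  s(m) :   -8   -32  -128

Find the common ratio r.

4

Consecutive ratio: -32/(-8) = 4, and -128/(-32) = 4, so r = 4.
Then A·4^1 = -8 gives A = -2, and s(m) = -2·4^m.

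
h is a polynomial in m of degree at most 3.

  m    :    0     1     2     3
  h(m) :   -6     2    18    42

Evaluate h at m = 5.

Write h(m) = am³ + bm² + cm + d; the 4 given values yield a linear system in the 4 coefficients.
Solving, the leading coefficient vanishes, and h(m) = 4m² + 4m - 6.
Then h(5) = 114.

114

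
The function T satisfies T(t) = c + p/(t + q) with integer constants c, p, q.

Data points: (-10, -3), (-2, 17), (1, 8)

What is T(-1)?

(T(t) − c)(t + q) = p for each data point; the three points give a linear system in c and q, then p follows.
Solving: c = 2, q = 4, p = 30, so T(t) = 2 + 30/(t + 4).
Then T(-1) = 2 + 30/3 = 12.

12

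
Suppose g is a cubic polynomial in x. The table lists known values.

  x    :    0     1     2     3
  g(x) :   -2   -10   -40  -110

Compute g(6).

-740

Write g(x) = ax³ + bx² + cx + d; the 4 given values yield a linear system in the 4 coefficients.
Solving, g(x) = -3x³ - 2x² - 3x - 2.
Then g(6) = -740.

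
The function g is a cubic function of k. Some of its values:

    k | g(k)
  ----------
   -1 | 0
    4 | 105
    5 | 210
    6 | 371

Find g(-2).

-21

Write g(k) = ak³ + bk² + ck + d; the 4 given values yield a linear system in the 4 coefficients.
Solving, g(k) = 2k³ - 2k² + k + 5.
Then g(-2) = -21.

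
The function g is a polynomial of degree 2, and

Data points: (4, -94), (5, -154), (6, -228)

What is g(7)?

-316

Write g(x) = ax² + bx + c; the 3 given values yield a linear system in the 3 coefficients.
Solving, g(x) = -7x² + 3x + 6.
Then g(7) = -316.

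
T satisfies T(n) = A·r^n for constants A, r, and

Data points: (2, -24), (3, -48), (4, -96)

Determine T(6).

-384

Consecutive ratio: -48/(-24) = 2, and -96/(-48) = 2, so r = 2.
Then A·2^2 = -24 gives A = -6, and T(n) = -6·2^n.
T(6) = -6·2^6 = -384.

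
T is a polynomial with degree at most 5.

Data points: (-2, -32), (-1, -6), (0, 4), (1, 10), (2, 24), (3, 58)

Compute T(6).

First differences: 26, 10, 6, 14, 34. Second differences: -16, -4, 8, 20. Third differences: 12, 12, 12.
Level-3 differences are constant, so T has degree 3.
Fitting a degree-3 polynomial gives T(n) = 2n³ - 2n² + 6n + 4.
Then T(6) = 400.

400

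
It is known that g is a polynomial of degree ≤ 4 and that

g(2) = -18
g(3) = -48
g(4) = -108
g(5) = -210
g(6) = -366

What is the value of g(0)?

0

First differences: -30, -60, -102, -156. Second differences: -30, -42, -54. Third differences: -12, -12.
Level-3 differences are constant, so g has degree 3.
Fitting a degree-3 polynomial gives g(m) = -2m³ + 3m² - 7m.
Then g(0) = 0.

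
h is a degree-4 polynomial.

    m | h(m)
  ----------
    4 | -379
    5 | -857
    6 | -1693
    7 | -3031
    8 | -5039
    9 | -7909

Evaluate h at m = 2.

-41

First differences: -478, -836, -1338, -2008, -2870. Second differences: -358, -502, -670, -862. Third differences: -144, -168, -192. Fourth differences: -24, -24.
Level-4 differences are constant, so h has degree 4.
Fitting a degree-4 polynomial gives h(m) = -m^4 - 2m³ + 2m² - 5m - 7.
Then h(2) = -41.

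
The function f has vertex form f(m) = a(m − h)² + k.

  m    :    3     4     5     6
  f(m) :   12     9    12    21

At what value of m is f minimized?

First differences -3, 3, 9; second difference 6 = 2a, so a = 3.
Expanding, the m-coefficient is −2ah = -6h; matching it to the data gives h = 4, and then k = 9.
So f(m) = 3(m − 4)² + 9.
Hence h = 4.

4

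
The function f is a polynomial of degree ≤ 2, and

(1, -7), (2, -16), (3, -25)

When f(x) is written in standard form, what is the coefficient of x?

-9

First differences: -9, -9.
Level-1 differences are constant, so f has degree 1.
Fitting a degree-1 polynomial gives f(x) = -9x + 2.
The coefficient of x is -9.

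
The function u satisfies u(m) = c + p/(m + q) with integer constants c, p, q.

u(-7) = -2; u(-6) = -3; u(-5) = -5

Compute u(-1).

(u(m) − c)(m + q) = p for each data point; the three points give a linear system in c and q, then p follows.
Solving: c = 1, q = 3, p = 12, so u(m) = 1 + 12/(m + 3).
Then u(-1) = 1 + 12/2 = 7.

7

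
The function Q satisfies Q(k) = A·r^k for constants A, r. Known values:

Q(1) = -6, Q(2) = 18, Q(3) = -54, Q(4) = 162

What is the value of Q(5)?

-486

Consecutive ratio: 18/(-6) = -3, and -54/18 = -3, so r = -3.
Then A·(-3)^1 = -6 gives A = 2, and Q(k) = 2·(-3)^k.
Q(5) = 2·(-3)^5 = -486.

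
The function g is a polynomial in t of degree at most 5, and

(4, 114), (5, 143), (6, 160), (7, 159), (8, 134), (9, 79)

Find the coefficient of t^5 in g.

0

Write g(t) = at^5 + bt^4 + ct³ + dt² + et + p; the 6 given values yield a linear system in the 6 coefficients.
Solving, the top 2 coefficients vanish, and g(t) = -t³ + 9t² + 9t - 2.
The coefficient of t^5 is 0.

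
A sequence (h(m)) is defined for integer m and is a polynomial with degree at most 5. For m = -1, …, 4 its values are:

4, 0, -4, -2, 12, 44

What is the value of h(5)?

Write h(m) = am^5 + bm^4 + cm³ + dm² + em + p; the 6 given values yield a linear system in the 6 coefficients.
Solving, the top 2 coefficients vanish, and h(m) = m³ - 5m.
Then h(5) = 100.

100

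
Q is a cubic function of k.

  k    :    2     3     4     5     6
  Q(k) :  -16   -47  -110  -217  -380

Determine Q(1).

-5

Write Q(k) = ak³ + bk² + ck + d; the 5 given values yield a linear system in the 4 coefficients.
Solving, Q(k) = -2k³ + 2k² - 3k - 2.
Then Q(1) = -5.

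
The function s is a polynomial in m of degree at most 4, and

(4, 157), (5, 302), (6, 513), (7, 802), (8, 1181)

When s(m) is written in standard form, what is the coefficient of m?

First differences: 145, 211, 289, 379. Second differences: 66, 78, 90. Third differences: 12, 12.
Level-3 differences are constant, so s has degree 3.
Fitting a degree-3 polynomial gives s(m) = 2m³ + 3m² - 4m - 3.
The coefficient of m is -4.

-4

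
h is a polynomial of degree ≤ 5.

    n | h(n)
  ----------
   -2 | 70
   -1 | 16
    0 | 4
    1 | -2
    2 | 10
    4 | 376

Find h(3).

100

Write h(n) = an^5 + bn^4 + cn³ + dn² + en + p; the 6 given values yield a linear system in the 6 coefficients.
Solving, the leading coefficient vanishes, and h(n) = 2n^4 - 2n³ + n² - 7n + 4.
Then h(3) = 100.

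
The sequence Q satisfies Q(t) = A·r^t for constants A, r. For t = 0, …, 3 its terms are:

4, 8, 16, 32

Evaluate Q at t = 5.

128

Consecutive ratio: 8/4 = 2, and 16/8 = 2, so r = 2.
Then A·2^0 = 4 gives A = 4, and Q(t) = 4·2^t.
Q(5) = 4·2^5 = 128.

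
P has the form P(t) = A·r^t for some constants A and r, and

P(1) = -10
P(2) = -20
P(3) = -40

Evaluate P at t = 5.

Consecutive ratio: -20/(-10) = 2, and -40/(-20) = 2, so r = 2.
Then A·2^1 = -10 gives A = -5, and P(t) = -5·2^t.
P(5) = -5·2^5 = -160.

-160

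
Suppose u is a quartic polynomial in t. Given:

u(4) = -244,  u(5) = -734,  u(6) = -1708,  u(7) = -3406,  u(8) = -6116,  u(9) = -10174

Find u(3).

Write u(t) = at^4 + bt³ + ct² + dt + e; the 6 given values yield a linear system in the 5 coefficients.
Solving, u(t) = -2t^4 + 4t³ + 4t - 4.
Then u(3) = -46.

-46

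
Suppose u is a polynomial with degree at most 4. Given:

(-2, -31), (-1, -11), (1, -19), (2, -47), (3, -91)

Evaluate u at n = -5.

Write u(n) = an^4 + bn³ + cn² + dn + e; the 5 given values yield a linear system in the 5 coefficients.
Solving, the top 2 coefficients vanish, and u(n) = -8n² - 4n - 7.
Then u(-5) = -187.

-187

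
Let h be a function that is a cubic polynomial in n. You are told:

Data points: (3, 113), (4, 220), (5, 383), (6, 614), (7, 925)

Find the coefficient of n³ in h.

2

First differences: 107, 163, 231, 311. Second differences: 56, 68, 80. Third differences: 12, 12.
Level-3 differences are constant, so h has degree 3.
Fitting a degree-3 polynomial gives h(n) = 2n³ + 4n² + 5n + 8.
The coefficient of n³ is 2.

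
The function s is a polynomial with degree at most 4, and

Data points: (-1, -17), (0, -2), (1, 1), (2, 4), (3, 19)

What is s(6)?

256

First differences: 15, 3, 3, 15. Second differences: -12, 0, 12. Third differences: 12, 12.
Level-3 differences are constant, so s has degree 3.
Fitting a degree-3 polynomial gives s(t) = 2t³ - 6t² + 7t - 2.
Then s(6) = 256.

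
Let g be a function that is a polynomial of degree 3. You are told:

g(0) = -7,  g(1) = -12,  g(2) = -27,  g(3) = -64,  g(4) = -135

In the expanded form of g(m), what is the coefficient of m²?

1

First differences: -5, -15, -37, -71. Second differences: -10, -22, -34. Third differences: -12, -12.
Level-3 differences are constant, so g has degree 3.
Fitting a degree-3 polynomial gives g(m) = -2m³ + m² - 4m - 7.
The coefficient of m² is 1.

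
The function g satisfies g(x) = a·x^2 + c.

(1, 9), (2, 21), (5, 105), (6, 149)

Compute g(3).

41

From g(1) = 9 and g(2) = 21: 1a + c = 9 and 4a + c = 21.
Subtracting: 3a = 12, so a = 4; then c = 9 − 4·1 = 5.
So g(x) = 4x² + 5, and g(3) = 41.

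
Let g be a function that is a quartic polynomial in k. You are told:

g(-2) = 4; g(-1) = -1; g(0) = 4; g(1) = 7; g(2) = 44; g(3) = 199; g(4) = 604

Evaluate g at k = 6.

First differences: -5, 5, 3, 37, 155, 405. Second differences: 10, -2, 34, 118, 250. Third differences: -12, 36, 84, 132. Fourth differences: 48, 48, 48.
Level-4 differences are constant, so g has degree 4.
Fitting a degree-4 polynomial gives g(k) = 2k^4 + 2k³ - 3k² + 2k + 4.
Then g(6) = 2932.

2932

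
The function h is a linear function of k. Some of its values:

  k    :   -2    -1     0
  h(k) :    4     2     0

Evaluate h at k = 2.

-4

First differences: -2, -2.
Level-1 differences are constant, so h has degree 1.
Fitting a degree-1 polynomial gives h(k) = -2k.
Then h(2) = -4.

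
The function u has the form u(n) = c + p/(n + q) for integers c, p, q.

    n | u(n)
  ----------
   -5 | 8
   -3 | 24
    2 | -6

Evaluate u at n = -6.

(u(n) − c)(n + q) = p for each data point; the three points give a linear system in c and q, then p follows.
Solving: c = 0, q = 2, p = -24, so u(n) = -24/(n + 2).
Then u(-6) = 0 − 24/(-4) = 6.

6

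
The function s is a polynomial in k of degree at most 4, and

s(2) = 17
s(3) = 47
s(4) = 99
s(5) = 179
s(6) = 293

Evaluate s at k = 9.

First differences: 30, 52, 80, 114. Second differences: 22, 28, 34. Third differences: 6, 6.
Level-3 differences are constant, so s has degree 3.
Fitting a degree-3 polynomial gives s(k) = k³ + 2k² + k - 1.
Then s(9) = 899.

899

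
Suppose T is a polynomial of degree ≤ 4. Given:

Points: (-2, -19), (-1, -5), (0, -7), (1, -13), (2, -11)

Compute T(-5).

-277

Write T(m) = am^4 + bm³ + cm² + dm + e; the 5 given values yield a linear system in the 5 coefficients.
Solving, the leading coefficient vanishes, and T(m) = 2m³ - 2m² - 6m - 7.
Then T(-5) = -277.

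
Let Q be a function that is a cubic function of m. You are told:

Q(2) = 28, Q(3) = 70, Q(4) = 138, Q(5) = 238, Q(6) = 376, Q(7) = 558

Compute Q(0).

First differences: 42, 68, 100, 138, 182. Second differences: 26, 32, 38, 44. Third differences: 6, 6, 6.
Level-3 differences are constant, so Q has degree 3.
Fitting a degree-3 polynomial gives Q(m) = m³ + 4m² + 3m - 2.
Then Q(0) = -2.

-2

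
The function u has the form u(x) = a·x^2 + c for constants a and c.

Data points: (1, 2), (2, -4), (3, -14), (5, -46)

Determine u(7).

From u(1) = 2 and u(2) = -4: 1a + c = 2 and 4a + c = -4.
Subtracting: 3a = -6, so a = -2; then c = 2 − (-2)·1 = 4.
So u(x) = -2x² + 4, and u(7) = -94.

-94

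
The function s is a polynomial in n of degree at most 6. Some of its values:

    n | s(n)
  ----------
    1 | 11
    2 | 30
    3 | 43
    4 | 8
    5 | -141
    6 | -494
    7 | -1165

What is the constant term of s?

4

Write s(n) = an^6 + bn^5 + cn^4 + dn³ + en² + pn + q; the 7 given values yield a linear system in the 7 coefficients.
Solving, the top 2 coefficients vanish, and s(n) = -n^4 + 3n³ + 4n² + n + 4.
The constant term is s(0) = 4.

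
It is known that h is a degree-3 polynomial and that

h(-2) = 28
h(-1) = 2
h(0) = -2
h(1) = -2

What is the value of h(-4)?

Write h(x) = ax³ + bx² + cx + d; the 4 given values yield a linear system in the 4 coefficients.
Solving, h(x) = -3x³ + 2x² + x - 2.
Then h(-4) = 218.

218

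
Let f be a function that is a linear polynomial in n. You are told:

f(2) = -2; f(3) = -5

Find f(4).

Write f(n) = an + b; the 2 given values yield a linear system in the 2 coefficients.
Solving, f(n) = -3n + 4.
Then f(4) = -8.

-8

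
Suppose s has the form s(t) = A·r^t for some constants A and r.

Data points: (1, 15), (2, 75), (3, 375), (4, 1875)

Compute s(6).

Consecutive ratio: 75/15 = 5, and 375/75 = 5, so r = 5.
Then A·5^1 = 15 gives A = 3, and s(t) = 3·5^t.
s(6) = 3·5^6 = 46875.

46875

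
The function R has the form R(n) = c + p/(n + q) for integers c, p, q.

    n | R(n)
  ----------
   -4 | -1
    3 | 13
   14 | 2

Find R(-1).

(R(n) − c)(n + q) = p for each data point; the three points give a linear system in c and q, then p follows.
Solving: c = 1, q = -2, p = 12, so R(n) = 1 + 12/(n − 2).
Then R(-1) = 1 + 12/(-3) = -3.

-3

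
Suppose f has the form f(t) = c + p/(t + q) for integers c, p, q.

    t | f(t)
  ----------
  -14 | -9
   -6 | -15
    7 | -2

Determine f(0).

(f(t) − c)(t + q) = p for each data point; the three points give a linear system in c and q, then p follows.
Solving: c = -6, q = 2, p = 36, so f(t) = -6 + 36/(t + 2).
Then f(0) = -6 + 36/2 = 12.

12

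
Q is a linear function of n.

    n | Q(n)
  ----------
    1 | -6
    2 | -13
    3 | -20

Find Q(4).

-27

First differences: -7, -7.
Level-1 differences are constant, so Q has degree 1.
Fitting a degree-1 polynomial gives Q(n) = -7n + 1.
Then Q(4) = -27.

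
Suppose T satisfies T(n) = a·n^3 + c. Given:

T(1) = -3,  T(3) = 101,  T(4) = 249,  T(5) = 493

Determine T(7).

From T(1) = -3 and T(3) = 101: 1a + c = -3 and 27a + c = 101.
Subtracting: 26a = 104, so a = 4; then c = -3 − 4·1 = -7.
So T(n) = 4n³ − 7, and T(7) = 1365.

1365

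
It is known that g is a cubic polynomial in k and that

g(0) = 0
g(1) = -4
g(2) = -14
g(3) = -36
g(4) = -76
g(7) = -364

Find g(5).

-140

Write g(k) = ak³ + bk² + ck + d; the 6 given values yield a linear system in the 4 coefficients.
Solving, g(k) = -k³ - 3k.
Then g(5) = -140.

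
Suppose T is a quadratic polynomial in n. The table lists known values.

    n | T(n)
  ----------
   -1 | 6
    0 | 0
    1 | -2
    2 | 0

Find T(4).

16

Write T(n) = an² + bn + c; the 4 given values yield a linear system in the 3 coefficients.
Solving, T(n) = 2n² - 4n.
Then T(4) = 16.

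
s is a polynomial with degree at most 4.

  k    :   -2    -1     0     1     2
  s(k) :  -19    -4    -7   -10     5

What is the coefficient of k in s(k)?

-6

First differences: 15, -3, -3, 15. Second differences: -18, 0, 18. Third differences: 18, 18.
Level-3 differences are constant, so s has degree 3.
Fitting a degree-3 polynomial gives s(k) = 3k³ - 6k - 7.
The coefficient of k is -6.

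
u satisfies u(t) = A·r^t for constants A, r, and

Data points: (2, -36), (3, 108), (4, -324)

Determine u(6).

-2916

Consecutive ratio: 108/(-36) = -3, and -324/108 = -3, so r = -3.
Then A·(-3)^2 = -36 gives A = -4, and u(t) = -4·(-3)^t.
u(6) = -4·(-3)^6 = -2916.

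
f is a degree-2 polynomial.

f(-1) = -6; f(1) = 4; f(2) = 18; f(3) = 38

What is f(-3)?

Write f(m) = am² + bm + c; the 4 given values yield a linear system in the 3 coefficients.
Solving, f(m) = 3m² + 5m - 4.
Then f(-3) = 8.

8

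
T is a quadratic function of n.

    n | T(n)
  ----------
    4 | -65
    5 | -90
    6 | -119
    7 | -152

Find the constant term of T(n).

First differences: -25, -29, -33. Second differences: -4, -4.
Level-2 differences are constant, so T has degree 2.
Fitting a degree-2 polynomial gives T(n) = -2n² - 7n - 5.
The constant term is T(0) = -5.

-5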